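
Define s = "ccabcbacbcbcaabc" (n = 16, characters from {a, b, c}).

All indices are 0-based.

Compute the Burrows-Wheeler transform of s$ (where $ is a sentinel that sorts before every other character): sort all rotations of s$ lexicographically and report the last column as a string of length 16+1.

ccacbcacacbbcbba$

rank  rotation           last
    0  $ccabcbacbcbcaabc  c
    1  aabc$ccabcbacbcbc  c
    2  abc$ccabcbacbcbca  a
    3  abcbacbcbcaabc$cc  c
    4  acbcbcaabc$ccabcb  b
    5  bacbcbcaabc$ccabc  c
    6  bc$ccabcbacbcbcaa  a
    7  bcaabc$ccabcbacbc  c
    8  bcbacbcbcaabc$cca  a
    9  bcbcaabc$ccabcbac  c
   10  c$ccabcbacbcbcaab  b
   11  caabc$ccabcbacbcb  b
   12  cabcbacbcbcaabc$c  c
   13  cbacbcbcaabc$ccab  b
   14  cbcaabc$ccabcbacb  b
   15  cbcbcaabc$ccabcba  a
   16  ccabcbacbcbcaabc$  $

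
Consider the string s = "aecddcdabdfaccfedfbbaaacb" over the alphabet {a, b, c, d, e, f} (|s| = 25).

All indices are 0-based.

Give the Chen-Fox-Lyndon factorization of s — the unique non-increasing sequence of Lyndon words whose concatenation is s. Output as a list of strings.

["aecddcd", "abdfaccfedfbb", "aaacb"]

emit factor 1: 'aecddcd' (i=0, period=7)
emit factor 2: 'abdfaccfedfbb' (i=7, period=13)
emit factor 3: 'aaacb' (i=20, period=5)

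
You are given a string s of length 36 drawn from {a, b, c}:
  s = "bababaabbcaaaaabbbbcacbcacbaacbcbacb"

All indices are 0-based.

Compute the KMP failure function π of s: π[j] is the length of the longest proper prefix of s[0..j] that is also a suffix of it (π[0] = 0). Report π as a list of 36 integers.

π[0] = 0
j=1 s[j]='a': π[1]=0 (border '')
j=2 s[j]='b': π[2]=1 (border 'b')
j=3 s[j]='a': π[3]=2 (border 'ba')
j=4 s[j]='b': π[4]=3 (border 'bab')
j=5 s[j]='a': π[5]=4 (border 'baba')
j=6 s[j]='a': k: 4→2→0; π[6]=0 (border '')
j=7 s[j]='b': π[7]=1 (border 'b')
j=8 s[j]='b': k: 1→0; π[8]=1 (border 'b')
j=9 s[j]='c': k: 1→0; π[9]=0 (border '')
j=10 s[j]='a': π[10]=0 (border '')
j=11 s[j]='a': π[11]=0 (border '')
j=12 s[j]='a': π[12]=0 (border '')
j=13 s[j]='a': π[13]=0 (border '')
j=14 s[j]='a': π[14]=0 (border '')
j=15 s[j]='b': π[15]=1 (border 'b')
j=16 s[j]='b': k: 1→0; π[16]=1 (border 'b')
j=17 s[j]='b': k: 1→0; π[17]=1 (border 'b')
j=18 s[j]='b': k: 1→0; π[18]=1 (border 'b')
j=19 s[j]='c': k: 1→0; π[19]=0 (border '')
j=20 s[j]='a': π[20]=0 (border '')
j=21 s[j]='c': π[21]=0 (border '')
j=22 s[j]='b': π[22]=1 (border 'b')
j=23 s[j]='c': k: 1→0; π[23]=0 (border '')
j=24 s[j]='a': π[24]=0 (border '')
j=25 s[j]='c': π[25]=0 (border '')
j=26 s[j]='b': π[26]=1 (border 'b')
j=27 s[j]='a': π[27]=2 (border 'ba')
j=28 s[j]='a': k: 2→0; π[28]=0 (border '')
j=29 s[j]='c': π[29]=0 (border '')
j=30 s[j]='b': π[30]=1 (border 'b')
j=31 s[j]='c': k: 1→0; π[31]=0 (border '')
j=32 s[j]='b': π[32]=1 (border 'b')
j=33 s[j]='a': π[33]=2 (border 'ba')
j=34 s[j]='c': k: 2→0; π[34]=0 (border '')
j=35 s[j]='b': π[35]=1 (border 'b')

[0, 0, 1, 2, 3, 4, 0, 1, 1, 0, 0, 0, 0, 0, 0, 1, 1, 1, 1, 0, 0, 0, 1, 0, 0, 0, 1, 2, 0, 0, 1, 0, 1, 2, 0, 1]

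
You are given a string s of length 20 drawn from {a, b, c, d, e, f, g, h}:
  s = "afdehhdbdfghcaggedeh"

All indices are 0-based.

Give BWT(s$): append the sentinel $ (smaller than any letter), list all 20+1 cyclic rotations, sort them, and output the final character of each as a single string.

h$cdhhefbgddadgafeghe

rank  rotation               last
    0  $afdehhdbdfghcaggedeh  h
    1  afdehhdbdfghcaggedeh$  $
    2  aggedeh$afdehhdbdfghc  c
    3  bdfghcaggedeh$afdehhd  d
    4  caggedeh$afdehhdbdfgh  h
    5  dbdfghcaggedeh$afdehh  h
    6  deh$afdehhdbdfghcagge  e
    7  dehhdbdfghcaggedeh$af  f
    8  dfghcaggedeh$afdehhdb  b
    9  edeh$afdehhdbdfghcagg  g
   10  eh$afdehhdbdfghcagged  d
   11  ehhdbdfghcaggedeh$afd  d
   12  fdehhdbdfghcaggedeh$a  a
   13  fghcaggedeh$afdehhdbd  d
   14  gedeh$afdehhdbdfghcag  g
   15  ggedeh$afdehhdbdfghca  a
   16  ghcaggedeh$afdehhdbdf  f
   17  h$afdehhdbdfghcaggede  e
   18  hcaggedeh$afdehhdbdfg  g
   19  hdbdfghcaggedeh$afdeh  h
   20  hhdbdfghcaggedeh$afde  e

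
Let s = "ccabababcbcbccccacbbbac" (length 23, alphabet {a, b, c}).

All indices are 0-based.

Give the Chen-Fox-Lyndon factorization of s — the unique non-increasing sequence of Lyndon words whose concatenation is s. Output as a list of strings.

["c", "c", "abababcbcbccccacbbbac"]

emit factor 1: 'c' (i=0, period=1)
emit factor 2: 'c' (i=1, period=1)
emit factor 3: 'abababcbcbccccacbbbac' (i=2, period=21)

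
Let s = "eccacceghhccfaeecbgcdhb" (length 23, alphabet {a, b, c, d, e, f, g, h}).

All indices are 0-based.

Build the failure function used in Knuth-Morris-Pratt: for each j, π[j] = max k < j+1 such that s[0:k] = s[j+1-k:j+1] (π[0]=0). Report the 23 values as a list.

[0, 0, 0, 0, 0, 0, 1, 0, 0, 0, 0, 0, 0, 0, 1, 1, 2, 0, 0, 0, 0, 0, 0]

π[0] = 0
j=1 s[j]='c': π[1]=0 (border '')
j=2 s[j]='c': π[2]=0 (border '')
j=3 s[j]='a': π[3]=0 (border '')
j=4 s[j]='c': π[4]=0 (border '')
j=5 s[j]='c': π[5]=0 (border '')
j=6 s[j]='e': π[6]=1 (border 'e')
j=7 s[j]='g': k: 1→0; π[7]=0 (border '')
j=8 s[j]='h': π[8]=0 (border '')
j=9 s[j]='h': π[9]=0 (border '')
j=10 s[j]='c': π[10]=0 (border '')
j=11 s[j]='c': π[11]=0 (border '')
j=12 s[j]='f': π[12]=0 (border '')
j=13 s[j]='a': π[13]=0 (border '')
j=14 s[j]='e': π[14]=1 (border 'e')
j=15 s[j]='e': k: 1→0; π[15]=1 (border 'e')
j=16 s[j]='c': π[16]=2 (border 'ec')
j=17 s[j]='b': k: 2→0; π[17]=0 (border '')
j=18 s[j]='g': π[18]=0 (border '')
j=19 s[j]='c': π[19]=0 (border '')
j=20 s[j]='d': π[20]=0 (border '')
j=21 s[j]='h': π[21]=0 (border '')
j=22 s[j]='b': π[22]=0 (border '')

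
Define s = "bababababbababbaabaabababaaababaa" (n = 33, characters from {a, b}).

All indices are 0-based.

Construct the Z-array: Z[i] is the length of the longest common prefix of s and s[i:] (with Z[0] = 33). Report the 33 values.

[33, 0, 7, 0, 5, 0, 3, 0, 1, 5, 0, 3, 0, 1, 2, 0, 0, 2, 0, 0, 6, 0, 4, 0, 2, 0, 0, 0, 4, 0, 2, 0, 0]

Z[0]=33
i=1: i≥r, start 0; Z[1]=0
i=2: i≥r, start 0; Z[2]=7 grow→box=[2,9)
i=3: min(r-i=6, Z[1]=0)=0; Z[3]=0
i=4: min(r-i=5, Z[2]=7)=5; Z[4]=5
i=5: min(r-i=4, Z[3]=0)=0; Z[5]=0
i=6: min(r-i=3, Z[4]=5)=3; Z[6]=3
i=7: min(r-i=2, Z[5]=0)=0; Z[7]=0
i=8: min(r-i=1, Z[6]=3)=1; Z[8]=1
i=9: i≥r, start 0; Z[9]=5 grow→box=[9,14)
i=10: min(r-i=4, Z[1]=0)=0; Z[10]=0
i=11: min(r-i=3, Z[2]=7)=3; Z[11]=3
i=12: min(r-i=2, Z[3]=0)=0; Z[12]=0
i=13: min(r-i=1, Z[4]=5)=1; Z[13]=1
i=14: i≥r, start 0; Z[14]=2 grow→box=[14,16)
i=15: min(r-i=1, Z[1]=0)=0; Z[15]=0
i=16: i≥r, start 0; Z[16]=0
i=17: i≥r, start 0; Z[17]=2 grow→box=[17,19)
i=18: min(r-i=1, Z[1]=0)=0; Z[18]=0
i=19: i≥r, start 0; Z[19]=0
i=20: i≥r, start 0; Z[20]=6 grow→box=[20,26)
i=21: min(r-i=5, Z[1]=0)=0; Z[21]=0
i=22: min(r-i=4, Z[2]=7)=4; Z[22]=4
i=23: min(r-i=3, Z[3]=0)=0; Z[23]=0
i=24: min(r-i=2, Z[4]=5)=2; Z[24]=2
i=25: min(r-i=1, Z[5]=0)=0; Z[25]=0
i=26: i≥r, start 0; Z[26]=0
i=27: i≥r, start 0; Z[27]=0
i=28: i≥r, start 0; Z[28]=4 grow→box=[28,32)
i=29: min(r-i=3, Z[1]=0)=0; Z[29]=0
i=30: min(r-i=2, Z[2]=7)=2; Z[30]=2
i=31: min(r-i=1, Z[3]=0)=0; Z[31]=0
i=32: i≥r, start 0; Z[32]=0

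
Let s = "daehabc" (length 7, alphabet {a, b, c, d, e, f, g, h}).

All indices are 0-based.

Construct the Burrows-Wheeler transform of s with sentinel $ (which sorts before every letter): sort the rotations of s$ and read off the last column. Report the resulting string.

rank  rotation  last
    0  $daehabc  c
    1  abc$daeh  h
    2  aehabc$d  d
    3  bc$daeha  a
    4  c$daehab  b
    5  daehabc$  $
    6  ehabc$da  a
    7  habc$dae  e

chdab$ae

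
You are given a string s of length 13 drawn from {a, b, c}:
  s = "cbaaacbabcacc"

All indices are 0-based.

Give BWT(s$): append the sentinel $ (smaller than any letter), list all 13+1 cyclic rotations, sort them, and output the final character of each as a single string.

cbabacccacb$aa

rank  rotation        last
    0  $cbaaacbabcacc  c
    1  aaacbabcacc$cb  b
    2  aacbabcacc$cba  a
    3  abcacc$cbaaacb  b
    4  acbabcacc$cbaa  a
    5  acc$cbaaacbabc  c
    6  baaacbabcacc$c  c
    7  babcacc$cbaaac  c
    8  bcacc$cbaaacba  a
    9  c$cbaaacbabcac  c
   10  cacc$cbaaacbab  b
   11  cbaaacbabcacc$  $
   12  cbabcacc$cbaaa  a
   13  cc$cbaaacbabca  a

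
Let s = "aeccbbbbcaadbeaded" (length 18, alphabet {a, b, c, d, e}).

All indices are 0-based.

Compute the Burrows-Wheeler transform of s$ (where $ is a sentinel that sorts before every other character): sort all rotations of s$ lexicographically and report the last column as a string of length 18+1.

rank  rotation             last
    0  $aeccbbbbcaadbeaded  d
    1  aadbeaded$aeccbbbbc  c
    2  adbeaded$aeccbbbbca  a
    3  aded$aeccbbbbcaadbe  e
    4  aeccbbbbcaadbeaded$  $
    5  bbbbcaadbeaded$aecc  c
    6  bbbcaadbeaded$aeccb  b
    7  bbcaadbeaded$aeccbb  b
    8  bcaadbeaded$aeccbbb  b
    9  beaded$aeccbbbbcaad  d
   10  caadbeaded$aeccbbbb  b
   11  cbbbbcaadbeaded$aec  c
   12  ccbbbbcaadbeaded$ae  e
   13  d$aeccbbbbcaadbeade  e
   14  dbeaded$aeccbbbbcaa  a
   15  ded$aeccbbbbcaadbea  a
   16  eaded$aeccbbbbcaadb  b
   17  eccbbbbcaadbeaded$a  a
   18  ed$aeccbbbbcaadbead  d

dcae$cbbbdbceeaabad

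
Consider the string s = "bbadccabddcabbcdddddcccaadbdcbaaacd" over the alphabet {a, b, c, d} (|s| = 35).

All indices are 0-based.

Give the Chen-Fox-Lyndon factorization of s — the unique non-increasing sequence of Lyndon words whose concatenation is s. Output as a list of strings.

["b", "b", "adcc", "abddc", "abbcdddddccc", "aadbdcb", "aaacd"]

emit factor 1: 'b' (i=0, period=1)
emit factor 2: 'b' (i=1, period=1)
emit factor 3: 'adcc' (i=2, period=4)
emit factor 4: 'abddc' (i=6, period=5)
emit factor 5: 'abbcdddddccc' (i=11, period=12)
emit factor 6: 'aadbdcb' (i=23, period=7)
emit factor 7: 'aaacd' (i=30, period=5)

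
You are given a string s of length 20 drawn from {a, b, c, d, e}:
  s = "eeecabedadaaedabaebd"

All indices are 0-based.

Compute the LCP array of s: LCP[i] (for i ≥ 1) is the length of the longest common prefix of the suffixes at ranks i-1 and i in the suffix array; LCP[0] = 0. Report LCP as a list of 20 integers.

rank | idx | suffix
   0 |  10 | aaedabaebd
   1 |  14 | abaebd
   2 |   4 | abedadaaedabaebd
   3 |   8 | adaaedabaebd
   4 |  16 | aebd
   5 |  11 | aedabaebd
   6 |  15 | baebd
   7 |  18 | bd
   8 |   5 | bedadaaedabaebd
   9 |   3 | cabedadaaedabaebd
  10 |  19 | d
  11 |   9 | daaedabaebd
  12 |  13 | dabaebd
  13 |   7 | dadaaedabaebd
  14 |  17 | ebd
  15 |   2 | ecabedadaaedabaebd
  16 |  12 | edabaebd
  17 |   6 | edadaaedabaebd
  18 |   1 | eecabedadaaedabaebd
  19 |   0 | eeecabedadaaedabaebd

SA = [10, 14, 4, 8, 16, 11, 15, 18, 5, 3, 19, 9, 13, 7, 17, 2, 12, 6, 1, 0]
rank  pair      lcp
   1  s[10:],s[14:]  1  'a'
   2  s[14:],s[4:]  2  'ab'
   3  s[4:],s[8:]  1  'a'
   4  s[8:],s[16:]  1  'a'
   5  s[16:],s[11:]  2  'ae'
   6  s[11:],s[15:]  0  ''
   7  s[15:],s[18:]  1  'b'
   8  s[18:],s[5:]  1  'b'
   9  s[5:],s[3:]  0  ''
  10  s[3:],s[19:]  0  ''
  11  s[19:],s[9:]  1  'd'
  12  s[9:],s[13:]  2  'da'
  13  s[13:],s[7:]  2  'da'
  14  s[7:],s[17:]  0  ''
  15  s[17:],s[2:]  1  'e'
  16  s[2:],s[12:]  1  'e'
  17  s[12:],s[6:]  3  'eda'
  18  s[6:],s[1:]  1  'e'
  19  s[1:],s[0:]  2  'ee'

[0, 1, 2, 1, 1, 2, 0, 1, 1, 0, 0, 1, 2, 2, 0, 1, 1, 3, 1, 2]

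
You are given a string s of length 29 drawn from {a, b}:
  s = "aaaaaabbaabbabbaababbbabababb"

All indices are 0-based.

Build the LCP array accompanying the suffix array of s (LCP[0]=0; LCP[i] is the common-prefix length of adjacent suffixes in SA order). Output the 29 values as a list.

rank→(start, suffix):
  0 → (0, 'aaaaaabbaabbabbaababbbabababb')
  1 → (1, 'aaaaabbaabbabbaababbbabababb')
  2 → (2, 'aaaabbaabbabbaababbbabababb')
  3 → (3, 'aaabbaabbabbaababbbabababb')
  4 → (15, 'aababbbabababb')
  5 → (4, 'aabbaabbabbaababbbabababb')
  6 → (8, 'aabbabbaababbbabababb')
  7 → (22, 'abababb')
  8 → (24, 'ababb')
  9 → (16, 'ababbbabababb')
  10 → (26, 'abb')
  11 → (12, 'abbaababbbabababb')
  12 → (5, 'abbaabbabbaababbbabababb')
  13 → (9, 'abbabbaababbbabababb')
  14 → (18, 'abbbabababb')
  15 → (28, 'b')
  16 → (14, 'baababbbabababb')
  17 → (7, 'baabbabbaababbbabababb')
  18 → (21, 'babababb')
  19 → (23, 'bababb')
  20 → (25, 'babb')
  21 → (11, 'babbaababbbabababb')
  22 → (17, 'babbbabababb')
  23 → (27, 'bb')
  24 → (13, 'bbaababbbabababb')
  25 → (6, 'bbaabbabbaababbbabababb')
  26 → (20, 'bbabababb')
  27 → (10, 'bbabbaababbbabababb')
  28 → (19, 'bbbabababb')

SA = [0, 1, 2, 3, 15, 4, 8, 22, 24, 16, 26, 12, 5, 9, 18, 28, 14, 7, 21, 23, 25, 11, 17, 27, 13, 6, 20, 10, 19]
rank  pair      lcp
   1  s[0:],s[1:]  5  'aaaaa'
   2  s[1:],s[2:]  4  'aaaa'
   3  s[2:],s[3:]  3  'aaa'
   4  s[3:],s[15:]  2  'aa'
   5  s[15:],s[4:]  3  'aab'
   6  s[4:],s[8:]  5  'aabba'
   7  s[8:],s[22:]  1  'a'
   8  s[22:],s[24:]  4  'abab'
   9  s[24:],s[16:]  5  'ababb'
  10  s[16:],s[26:]  2  'ab'
  11  s[26:],s[12:]  3  'abb'
  12  s[12:],s[5:]  6  'abbaab'
  13  s[5:],s[9:]  4  'abba'
  14  s[9:],s[18:]  3  'abb'
  15  s[18:],s[28:]  0  ''
  16  s[28:],s[14:]  1  'b'
  17  s[14:],s[7:]  4  'baab'
  18  s[7:],s[21:]  2  'ba'
  19  s[21:],s[23:]  5  'babab'
  20  s[23:],s[25:]  3  'bab'
  21  s[25:],s[11:]  4  'babb'
  22  s[11:],s[17:]  4  'babb'
  23  s[17:],s[27:]  1  'b'
  24  s[27:],s[13:]  2  'bb'
  25  s[13:],s[6:]  5  'bbaab'
  26  s[6:],s[20:]  3  'bba'
  27  s[20:],s[10:]  4  'bbab'
  28  s[10:],s[19:]  2  'bb'

[0, 5, 4, 3, 2, 3, 5, 1, 4, 5, 2, 3, 6, 4, 3, 0, 1, 4, 2, 5, 3, 4, 4, 1, 2, 5, 3, 4, 2]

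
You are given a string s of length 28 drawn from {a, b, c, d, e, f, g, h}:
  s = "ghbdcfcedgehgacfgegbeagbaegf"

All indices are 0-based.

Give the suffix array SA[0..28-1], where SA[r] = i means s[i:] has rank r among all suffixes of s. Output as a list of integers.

sorted suffixes:
  #0 SA[0]=13  'acfgegbeagbaegf'
  #1 SA[1]=24  'aegf'
  #2 SA[2]=21  'agbaegf'
  #3 SA[3]=23  'baegf'
  #4 SA[4]=2  'bdcfcedgehgacfgegbeagbaegf'
  #5 SA[5]=19  'beagbaegf'
  #6 SA[6]=6  'cedgehgacfgegbeagbaegf'
  #7 SA[7]=4  'cfcedgehgacfgegbeagbaegf'
  #8 SA[8]=14  'cfgegbeagbaegf'
  #9 SA[9]=3  'dcfcedgehgacfgegbeagbaegf'
  #10 SA[10]=8  'dgehgacfgegbeagbaegf'
  #11 SA[11]=20  'eagbaegf'
  #12 SA[12]=7  'edgehgacfgegbeagbaegf'
  #13 SA[13]=17  'egbeagbaegf'
  #14 SA[14]=25  'egf'
  #15 SA[15]=10  'ehgacfgegbeagbaegf'
  #16 SA[16]=27  'f'
  #17 SA[17]=5  'fcedgehgacfgegbeagbaegf'
  #18 SA[18]=15  'fgegbeagbaegf'
  #19 SA[19]=12  'gacfgegbeagbaegf'
  #20 SA[20]=22  'gbaegf'
  #21 SA[21]=18  'gbeagbaegf'
  #22 SA[22]=16  'gegbeagbaegf'
  #23 SA[23]=9  'gehgacfgegbeagbaegf'
  #24 SA[24]=26  'gf'
  #25 SA[25]=0  'ghbdcfcedgehgacfgegbeagbaegf'
  #26 SA[26]=1  'hbdcfcedgehgacfgegbeagbaegf'
  #27 SA[27]=11  'hgacfgegbeagbaegf'

[13, 24, 21, 23, 2, 19, 6, 4, 14, 3, 8, 20, 7, 17, 25, 10, 27, 5, 15, 12, 22, 18, 16, 9, 26, 0, 1, 11]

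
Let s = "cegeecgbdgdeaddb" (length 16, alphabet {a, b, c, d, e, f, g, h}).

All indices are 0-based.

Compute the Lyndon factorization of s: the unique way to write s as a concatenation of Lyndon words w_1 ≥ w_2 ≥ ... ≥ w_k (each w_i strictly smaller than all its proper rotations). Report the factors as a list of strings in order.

["cegeecg", "bdgde", "addb"]

emit factor 1: 'cegeecg' (i=0, period=7)
emit factor 2: 'bdgde' (i=7, period=5)
emit factor 3: 'addb' (i=12, period=4)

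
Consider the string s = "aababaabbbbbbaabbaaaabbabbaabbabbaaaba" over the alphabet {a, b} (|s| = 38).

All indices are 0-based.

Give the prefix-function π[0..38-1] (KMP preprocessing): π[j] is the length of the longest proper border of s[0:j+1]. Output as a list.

[0, 1, 0, 1, 0, 1, 2, 3, 0, 0, 0, 0, 0, 1, 2, 3, 0, 1, 2, 2, 2, 3, 0, 1, 0, 0, 1, 2, 3, 0, 1, 0, 0, 1, 2, 2, 3, 4]

π[0] = 0
j=1 s[j]='a': π[1]=1 (border 'a')
j=2 s[j]='b': k: 1→0; π[2]=0 (border '')
j=3 s[j]='a': π[3]=1 (border 'a')
j=4 s[j]='b': k: 1→0; π[4]=0 (border '')
j=5 s[j]='a': π[5]=1 (border 'a')
j=6 s[j]='a': π[6]=2 (border 'aa')
j=7 s[j]='b': π[7]=3 (border 'aab')
j=8 s[j]='b': k: 3→0; π[8]=0 (border '')
j=9 s[j]='b': π[9]=0 (border '')
j=10 s[j]='b': π[10]=0 (border '')
j=11 s[j]='b': π[11]=0 (border '')
j=12 s[j]='b': π[12]=0 (border '')
j=13 s[j]='a': π[13]=1 (border 'a')
j=14 s[j]='a': π[14]=2 (border 'aa')
j=15 s[j]='b': π[15]=3 (border 'aab')
j=16 s[j]='b': k: 3→0; π[16]=0 (border '')
j=17 s[j]='a': π[17]=1 (border 'a')
j=18 s[j]='a': π[18]=2 (border 'aa')
j=19 s[j]='a': k: 2→1; π[19]=2 (border 'aa')
j=20 s[j]='a': k: 2→1; π[20]=2 (border 'aa')
j=21 s[j]='b': π[21]=3 (border 'aab')
j=22 s[j]='b': k: 3→0; π[22]=0 (border '')
j=23 s[j]='a': π[23]=1 (border 'a')
j=24 s[j]='b': k: 1→0; π[24]=0 (border '')
j=25 s[j]='b': π[25]=0 (border '')
j=26 s[j]='a': π[26]=1 (border 'a')
j=27 s[j]='a': π[27]=2 (border 'aa')
j=28 s[j]='b': π[28]=3 (border 'aab')
j=29 s[j]='b': k: 3→0; π[29]=0 (border '')
j=30 s[j]='a': π[30]=1 (border 'a')
j=31 s[j]='b': k: 1→0; π[31]=0 (border '')
j=32 s[j]='b': π[32]=0 (border '')
j=33 s[j]='a': π[33]=1 (border 'a')
j=34 s[j]='a': π[34]=2 (border 'aa')
j=35 s[j]='a': k: 2→1; π[35]=2 (border 'aa')
j=36 s[j]='b': π[36]=3 (border 'aab')
j=37 s[j]='a': π[37]=4 (border 'aaba')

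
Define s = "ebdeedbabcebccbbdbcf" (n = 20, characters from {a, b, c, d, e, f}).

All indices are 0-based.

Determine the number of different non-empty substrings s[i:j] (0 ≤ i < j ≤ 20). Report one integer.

191

sorted suffixes:
  #0 SA[0]=7  'abcebccbbdbcf'
  #1 SA[1]=6  'babcebccbbdbcf'
  #2 SA[2]=14  'bbdbcf'
  #3 SA[3]=11  'bccbbdbcf'
  #4 SA[4]=8  'bcebccbbdbcf'
  #5 SA[5]=17  'bcf'
  #6 SA[6]=15  'bdbcf'
  #7 SA[7]=1  'bdeedbabcebccbbdbcf'
  #8 SA[8]=13  'cbbdbcf'
  #9 SA[9]=12  'ccbbdbcf'
  #10 SA[10]=9  'cebccbbdbcf'
  #11 SA[11]=18  'cf'
  #12 SA[12]=5  'dbabcebccbbdbcf'
  #13 SA[13]=16  'dbcf'
  #14 SA[14]=2  'deedbabcebccbbdbcf'
  #15 SA[15]=10  'ebccbbdbcf'
  #16 SA[16]=0  'ebdeedbabcebccbbdbcf'
  #17 SA[17]=4  'edbabcebccbbdbcf'
  #18 SA[18]=3  'eedbabcebccbbdbcf'
  #19 SA[19]=19  'f'

SA = [7, 6, 14, 11, 8, 17, 15, 1, 13, 12, 9, 18, 5, 16, 2, 10, 0, 4, 3, 19]
[i] adj suffixes → lcp
  [1] 7/6 → 0 ('')
  [2] 6/14 → 1 ('b')
  [3] 14/11 → 1 ('b')
  [4] 11/8 → 2 ('bc')
  [5] 8/17 → 2 ('bc')
  [6] 17/15 → 1 ('b')
  [7] 15/1 → 2 ('bd')
  [8] 1/13 → 0 ('')
  [9] 13/12 → 1 ('c')
  [10] 12/9 → 1 ('c')
  [11] 9/18 → 1 ('c')
  [12] 18/5 → 0 ('')
  [13] 5/16 → 2 ('db')
  [14] 16/2 → 1 ('d')
  [15] 2/10 → 0 ('')
  [16] 10/0 → 2 ('eb')
  [17] 0/4 → 1 ('e')
  [18] 4/3 → 1 ('e')
  [19] 3/19 → 0 ('')

n(n+1)/2 = 20·21/2 = 210
Σ LCP = 0 + 0 + 1 + 1 + 2 + 2 + 1 + 2 + 0 + 1 + 1 + 1 + 0 + 2 + 1 + 0 + 2 + 1 + 1 + 0 = 19
distinct = 210 − 19 = 191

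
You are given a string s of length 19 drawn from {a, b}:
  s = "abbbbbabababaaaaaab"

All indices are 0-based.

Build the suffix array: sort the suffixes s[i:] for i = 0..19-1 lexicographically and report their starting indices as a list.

rank | idx | suffix
   0 |  12 | aaaaaab
   1 |  13 | aaaaab
   2 |  14 | aaaab
   3 |  15 | aaab
   4 |  16 | aab
   5 |  17 | ab
   6 |  10 | abaaaaaab
   7 |   8 | ababaaaaaab
   8 |   6 | abababaaaaaab
   9 |   0 | abbbbbabababaaaaaab
  10 |  18 | b
  11 |  11 | baaaaaab
  12 |   9 | babaaaaaab
  13 |   7 | bababaaaaaab
  14 |   5 | babababaaaaaab
  15 |   4 | bbabababaaaaaab
  16 |   3 | bbbabababaaaaaab
  17 |   2 | bbbbabababaaaaaab
  18 |   1 | bbbbbabababaaaaaab

[12, 13, 14, 15, 16, 17, 10, 8, 6, 0, 18, 11, 9, 7, 5, 4, 3, 2, 1]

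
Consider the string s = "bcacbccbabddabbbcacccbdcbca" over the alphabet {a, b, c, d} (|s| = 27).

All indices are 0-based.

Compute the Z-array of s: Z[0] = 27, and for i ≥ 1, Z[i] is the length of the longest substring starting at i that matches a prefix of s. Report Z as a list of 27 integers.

[27, 0, 0, 0, 2, 0, 0, 1, 0, 1, 0, 0, 0, 1, 1, 4, 0, 0, 0, 0, 0, 1, 0, 0, 3, 0, 0]

Z[0]=27
i=1: i≥r, start 0; Z[1]=0
i=2: i≥r, start 0; Z[2]=0
i=3: i≥r, start 0; Z[3]=0
i=4: i≥r, start 0; Z[4]=2 grow→box=[4,6)
i=5: min(r-i=1, Z[1]=0)=0; Z[5]=0
i=6: i≥r, start 0; Z[6]=0
i=7: i≥r, start 0; Z[7]=1 grow→box=[7,8)
i=8: i≥r, start 0; Z[8]=0
i=9: i≥r, start 0; Z[9]=1 grow→box=[9,10)
i=10: i≥r, start 0; Z[10]=0
i=11: i≥r, start 0; Z[11]=0
i=12: i≥r, start 0; Z[12]=0
i=13: i≥r, start 0; Z[13]=1 grow→box=[13,14)
i=14: i≥r, start 0; Z[14]=1 grow→box=[14,15)
i=15: i≥r, start 0; Z[15]=4 grow→box=[15,19)
i=16: min(r-i=3, Z[1]=0)=0; Z[16]=0
i=17: min(r-i=2, Z[2]=0)=0; Z[17]=0
i=18: min(r-i=1, Z[3]=0)=0; Z[18]=0
i=19: i≥r, start 0; Z[19]=0
i=20: i≥r, start 0; Z[20]=0
i=21: i≥r, start 0; Z[21]=1 grow→box=[21,22)
i=22: i≥r, start 0; Z[22]=0
i=23: i≥r, start 0; Z[23]=0
i=24: i≥r, start 0; Z[24]=3 grow→box=[24,27)
i=25: min(r-i=2, Z[1]=0)=0; Z[25]=0
i=26: min(r-i=1, Z[2]=0)=0; Z[26]=0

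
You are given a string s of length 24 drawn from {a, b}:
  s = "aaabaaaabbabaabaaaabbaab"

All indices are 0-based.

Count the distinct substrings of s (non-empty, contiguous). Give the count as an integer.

rank | idx | suffix
   0 |  15 | aaaabbaab
   1 |   4 | aaaabbabaabaaaabbaab
   2 |   0 | aaabaaaabbabaabaaaabbaab
   3 |  16 | aaabbaab
   4 |   5 | aaabbabaabaaaabbaab
   5 |  21 | aab
   6 |  12 | aabaaaabbaab
   7 |   1 | aabaaaabbabaabaaaabbaab
   8 |  17 | aabbaab
   9 |   6 | aabbabaabaaaabbaab
  10 |  22 | ab
  11 |  13 | abaaaabbaab
  12 |   2 | abaaaabbabaabaaaabbaab
  13 |  10 | abaabaaaabbaab
  14 |  18 | abbaab
  15 |   7 | abbabaabaaaabbaab
  16 |  23 | b
  17 |  14 | baaaabbaab
  18 |   3 | baaaabbabaabaaaabbaab
  19 |  20 | baab
  20 |  11 | baabaaaabbaab
  21 |   9 | babaabaaaabbaab
  22 |  19 | bbaab
  23 |   8 | bbabaabaaaabbaab

SA = [15, 4, 0, 16, 5, 21, 12, 1, 17, 6, 22, 13, 2, 10, 18, 7, 23, 14, 3, 20, 11, 9, 19, 8]
rank  pair      lcp
   1  s[15:],s[4:]  7  'aaaabba'
   2  s[4:],s[0:]  3  'aaa'
   3  s[0:],s[16:]  4  'aaab'
   4  s[16:],s[5:]  6  'aaabba'
   5  s[5:],s[21:]  2  'aa'
   6  s[21:],s[12:]  3  'aab'
   7  s[12:],s[1:]  10  'aabaaaabba'
   8  s[1:],s[17:]  3  'aab'
   9  s[17:],s[6:]  5  'aabba'
  10  s[6:],s[22:]  1  'a'
  11  s[22:],s[13:]  2  'ab'
  12  s[13:],s[2:]  9  'abaaaabba'
  13  s[2:],s[10:]  4  'abaa'
  14  s[10:],s[18:]  2  'ab'
  15  s[18:],s[7:]  4  'abba'
  16  s[7:],s[23:]  0  ''
  17  s[23:],s[14:]  1  'b'
  18  s[14:],s[3:]  8  'baaaabba'
  19  s[3:],s[20:]  3  'baa'
  20  s[20:],s[11:]  4  'baab'
  21  s[11:],s[9:]  2  'ba'
  22  s[9:],s[19:]  1  'b'
  23  s[19:],s[8:]  3  'bba'

n(n+1)/2 = 24·25/2 = 300
Σ LCP = 0 + 7 + 3 + 4 + 6 + 2 + 3 + 10 + 3 + 5 + 1 + 2 + 9 + 4 + 2 + 4 + 0 + 1 + 8 + 3 + 4 + 2 + 1 + 3 = 87
distinct = 300 − 87 = 213

213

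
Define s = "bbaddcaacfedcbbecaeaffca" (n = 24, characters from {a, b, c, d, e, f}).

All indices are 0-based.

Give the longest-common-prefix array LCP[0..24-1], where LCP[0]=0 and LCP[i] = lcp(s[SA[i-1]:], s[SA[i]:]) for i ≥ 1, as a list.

rank | idx | suffix
   0 |  23 | a
   1 |   6 | aacfedcbbecaeaffca
   2 |   7 | acfedcbbecaeaffca
   3 |   2 | addcaacfedcbbecaeaffca
   4 |  17 | aeaffca
   5 |  19 | affca
   6 |   1 | baddcaacfedcbbecaeaffca
   7 |   0 | bbaddcaacfedcbbecaeaffca
   8 |  13 | bbecaeaffca
   9 |  14 | becaeaffca
  10 |  22 | ca
  11 |   5 | caacfedcbbecaeaffca
  12 |  16 | caeaffca
  13 |  12 | cbbecaeaffca
  14 |   8 | cfedcbbecaeaffca
  15 |   4 | dcaacfedcbbecaeaffca
  16 |  11 | dcbbecaeaffca
  17 |   3 | ddcaacfedcbbecaeaffca
  18 |  18 | eaffca
  19 |  15 | ecaeaffca
  20 |  10 | edcbbecaeaffca
  21 |  21 | fca
  22 |   9 | fedcbbecaeaffca
  23 |  20 | ffca

SA = [23, 6, 7, 2, 17, 19, 1, 0, 13, 14, 22, 5, 16, 12, 8, 4, 11, 3, 18, 15, 10, 21, 9, 20]
i: (SA[i-1],SA[i]) lcp shared
  1: (23,6) 1 'a'
  2: (6,7) 1 'a'
  3: (7,2) 1 'a'
  4: (2,17) 1 'a'
  5: (17,19) 1 'a'
  6: (19,1) 0 ''
  7: (1,0) 1 'b'
  8: (0,13) 2 'bb'
  9: (13,14) 1 'b'
  10: (14,22) 0 ''
  11: (22,5) 2 'ca'
  12: (5,16) 2 'ca'
  13: (16,12) 1 'c'
  14: (12,8) 1 'c'
  15: (8,4) 0 ''
  16: (4,11) 2 'dc'
  17: (11,3) 1 'd'
  18: (3,18) 0 ''
  19: (18,15) 1 'e'
  20: (15,10) 1 'e'
  21: (10,21) 0 ''
  22: (21,9) 1 'f'
  23: (9,20) 1 'f'

[0, 1, 1, 1, 1, 1, 0, 1, 2, 1, 0, 2, 2, 1, 1, 0, 2, 1, 0, 1, 1, 0, 1, 1]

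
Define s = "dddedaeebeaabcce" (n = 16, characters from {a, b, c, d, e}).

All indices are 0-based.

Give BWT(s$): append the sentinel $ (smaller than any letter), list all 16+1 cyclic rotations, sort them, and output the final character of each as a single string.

rank  rotation           last
    0  $dddedaeebeaabcce  e
    1  aabcce$dddedaeebe  e
    2  abcce$dddedaeebea  a
    3  aeebeaabcce$ddded  d
    4  bcce$dddedaeebeaa  a
    5  beaabcce$dddedaee  e
    6  cce$dddedaeebeaab  b
    7  ce$dddedaeebeaabc  c
    8  daeebeaabcce$ddde  e
    9  dddedaeebeaabcce$  $
   10  ddedaeebeaabcce$d  d
   11  dedaeebeaabcce$dd  d
   12  e$dddedaeebeaabcc  c
   13  eaabcce$dddedaeeb  b
   14  ebeaabcce$dddedae  e
   15  edaeebeaabcce$ddd  d
   16  eebeaabcce$dddeda  a

eeadaebce$ddcbeda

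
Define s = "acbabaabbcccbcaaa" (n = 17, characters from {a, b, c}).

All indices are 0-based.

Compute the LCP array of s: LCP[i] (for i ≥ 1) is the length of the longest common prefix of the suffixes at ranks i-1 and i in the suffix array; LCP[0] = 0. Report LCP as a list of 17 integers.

[0, 1, 2, 2, 1, 2, 1, 0, 2, 1, 1, 2, 0, 1, 2, 1, 2]

rank | idx | suffix
   0 |  16 | a
   1 |  15 | aa
   2 |  14 | aaa
   3 |   5 | aabbcccbcaaa
   4 |   3 | abaabbcccbcaaa
   5 |   6 | abbcccbcaaa
   6 |   0 | acbabaabbcccbcaaa
   7 |   4 | baabbcccbcaaa
   8 |   2 | babaabbcccbcaaa
   9 |   7 | bbcccbcaaa
  10 |  12 | bcaaa
  11 |   8 | bcccbcaaa
  12 |  13 | caaa
  13 |   1 | cbabaabbcccbcaaa
  14 |  11 | cbcaaa
  15 |  10 | ccbcaaa
  16 |   9 | cccbcaaa

SA = [16, 15, 14, 5, 3, 6, 0, 4, 2, 7, 12, 8, 13, 1, 11, 10, 9]
[i] adj suffixes → lcp
  [1] 16/15 → 1 ('a')
  [2] 15/14 → 2 ('aa')
  [3] 14/5 → 2 ('aa')
  [4] 5/3 → 1 ('a')
  [5] 3/6 → 2 ('ab')
  [6] 6/0 → 1 ('a')
  [7] 0/4 → 0 ('')
  [8] 4/2 → 2 ('ba')
  [9] 2/7 → 1 ('b')
  [10] 7/12 → 1 ('b')
  [11] 12/8 → 2 ('bc')
  [12] 8/13 → 0 ('')
  [13] 13/1 → 1 ('c')
  [14] 1/11 → 2 ('cb')
  [15] 11/10 → 1 ('c')
  [16] 10/9 → 2 ('cc')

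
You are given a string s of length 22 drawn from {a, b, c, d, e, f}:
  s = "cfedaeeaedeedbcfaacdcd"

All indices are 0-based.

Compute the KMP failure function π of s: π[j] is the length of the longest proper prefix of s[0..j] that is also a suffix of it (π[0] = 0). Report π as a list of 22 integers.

π[0] = 0
j=1 s[j]='f': π[1]=0 (border '')
j=2 s[j]='e': π[2]=0 (border '')
j=3 s[j]='d': π[3]=0 (border '')
j=4 s[j]='a': π[4]=0 (border '')
j=5 s[j]='e': π[5]=0 (border '')
j=6 s[j]='e': π[6]=0 (border '')
j=7 s[j]='a': π[7]=0 (border '')
j=8 s[j]='e': π[8]=0 (border '')
j=9 s[j]='d': π[9]=0 (border '')
j=10 s[j]='e': π[10]=0 (border '')
j=11 s[j]='e': π[11]=0 (border '')
j=12 s[j]='d': π[12]=0 (border '')
j=13 s[j]='b': π[13]=0 (border '')
j=14 s[j]='c': π[14]=1 (border 'c')
j=15 s[j]='f': π[15]=2 (border 'cf')
j=16 s[j]='a': k: 2→0; π[16]=0 (border '')
j=17 s[j]='a': π[17]=0 (border '')
j=18 s[j]='c': π[18]=1 (border 'c')
j=19 s[j]='d': k: 1→0; π[19]=0 (border '')
j=20 s[j]='c': π[20]=1 (border 'c')
j=21 s[j]='d': k: 1→0; π[21]=0 (border '')

[0, 0, 0, 0, 0, 0, 0, 0, 0, 0, 0, 0, 0, 0, 1, 2, 0, 0, 1, 0, 1, 0]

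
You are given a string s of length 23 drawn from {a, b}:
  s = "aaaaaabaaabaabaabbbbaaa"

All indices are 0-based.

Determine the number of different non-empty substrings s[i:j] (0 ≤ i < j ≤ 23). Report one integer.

sorted suffixes:
  #0 SA[0]=22  'a'
  #1 SA[1]=21  'aa'
  #2 SA[2]=20  'aaa'
  #3 SA[3]=0  'aaaaaabaaabaabaabbbbaaa'
  #4 SA[4]=1  'aaaaabaaabaabaabbbbaaa'
  #5 SA[5]=2  'aaaabaaabaabaabbbbaaa'
  #6 SA[6]=3  'aaabaaabaabaabbbbaaa'
  #7 SA[7]=7  'aaabaabaabbbbaaa'
  #8 SA[8]=4  'aabaaabaabaabbbbaaa'
  #9 SA[9]=8  'aabaabaabbbbaaa'
  #10 SA[10]=11  'aabaabbbbaaa'
  #11 SA[11]=14  'aabbbbaaa'
  #12 SA[12]=5  'abaaabaabaabbbbaaa'
  #13 SA[13]=9  'abaabaabbbbaaa'
  #14 SA[14]=12  'abaabbbbaaa'
  #15 SA[15]=15  'abbbbaaa'
  #16 SA[16]=19  'baaa'
  #17 SA[17]=6  'baaabaabaabbbbaaa'
  #18 SA[18]=10  'baabaabbbbaaa'
  #19 SA[19]=13  'baabbbbaaa'
  #20 SA[20]=18  'bbaaa'
  #21 SA[21]=17  'bbbaaa'
  #22 SA[22]=16  'bbbbaaa'

SA = [22, 21, 20, 0, 1, 2, 3, 7, 4, 8, 11, 14, 5, 9, 12, 15, 19, 6, 10, 13, 18, 17, 16]
rank  pair      lcp
   1  s[22:],s[21:]  1  'a'
   2  s[21:],s[20:]  2  'aa'
   3  s[20:],s[0:]  3  'aaa'
   4  s[0:],s[1:]  5  'aaaaa'
   5  s[1:],s[2:]  4  'aaaa'
   6  s[2:],s[3:]  3  'aaa'
   7  s[3:],s[7:]  6  'aaabaa'
   8  s[7:],s[4:]  2  'aa'
   9  s[4:],s[8:]  5  'aabaa'
  10  s[8:],s[11:]  6  'aabaab'
  11  s[11:],s[14:]  3  'aab'
  12  s[14:],s[5:]  1  'a'
  13  s[5:],s[9:]  4  'abaa'
  14  s[9:],s[12:]  5  'abaab'
  15  s[12:],s[15:]  2  'ab'
  16  s[15:],s[19:]  0  ''
  17  s[19:],s[6:]  4  'baaa'
  18  s[6:],s[10:]  3  'baa'
  19  s[10:],s[13:]  4  'baab'
  20  s[13:],s[18:]  1  'b'
  21  s[18:],s[17:]  2  'bb'
  22  s[17:],s[16:]  3  'bbb'

n(n+1)/2 = 23·24/2 = 276
Σ LCP = 0 + 1 + 2 + 3 + 5 + 4 + 3 + 6 + 2 + 5 + 6 + 3 + 1 + 4 + 5 + 2 + 0 + 4 + 3 + 4 + 1 + 2 + 3 = 69
distinct = 276 − 69 = 207

207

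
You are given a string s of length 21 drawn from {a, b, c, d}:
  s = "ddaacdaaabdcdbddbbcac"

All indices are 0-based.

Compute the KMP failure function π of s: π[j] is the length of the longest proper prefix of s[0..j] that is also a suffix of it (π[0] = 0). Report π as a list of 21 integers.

[0, 1, 0, 0, 0, 1, 0, 0, 0, 0, 1, 0, 1, 0, 1, 2, 0, 0, 0, 0, 0]

π[0] = 0
j=1 s[j]='d': π[1]=1 (border 'd')
j=2 s[j]='a': k: 1→0; π[2]=0 (border '')
j=3 s[j]='a': π[3]=0 (border '')
j=4 s[j]='c': π[4]=0 (border '')
j=5 s[j]='d': π[5]=1 (border 'd')
j=6 s[j]='a': k: 1→0; π[6]=0 (border '')
j=7 s[j]='a': π[7]=0 (border '')
j=8 s[j]='a': π[8]=0 (border '')
j=9 s[j]='b': π[9]=0 (border '')
j=10 s[j]='d': π[10]=1 (border 'd')
j=11 s[j]='c': k: 1→0; π[11]=0 (border '')
j=12 s[j]='d': π[12]=1 (border 'd')
j=13 s[j]='b': k: 1→0; π[13]=0 (border '')
j=14 s[j]='d': π[14]=1 (border 'd')
j=15 s[j]='d': π[15]=2 (border 'dd')
j=16 s[j]='b': k: 2→1→0; π[16]=0 (border '')
j=17 s[j]='b': π[17]=0 (border '')
j=18 s[j]='c': π[18]=0 (border '')
j=19 s[j]='a': π[19]=0 (border '')
j=20 s[j]='c': π[20]=0 (border '')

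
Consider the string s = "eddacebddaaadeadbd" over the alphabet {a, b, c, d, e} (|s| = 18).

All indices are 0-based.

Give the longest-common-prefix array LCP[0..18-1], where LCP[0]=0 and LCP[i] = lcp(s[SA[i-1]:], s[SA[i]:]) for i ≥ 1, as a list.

[0, 2, 1, 1, 2, 0, 2, 0, 0, 1, 2, 1, 1, 3, 1, 0, 1, 1]

sorted suffixes:
  #0 SA[0]=9  'aaadeadbd'
  #1 SA[1]=10  'aadeadbd'
  #2 SA[2]=3  'acebddaaadeadbd'
  #3 SA[3]=14  'adbd'
  #4 SA[4]=11  'adeadbd'
  #5 SA[5]=16  'bd'
  #6 SA[6]=6  'bddaaadeadbd'
  #7 SA[7]=4  'cebddaaadeadbd'
  #8 SA[8]=17  'd'
  #9 SA[9]=8  'daaadeadbd'
  #10 SA[10]=2  'dacebddaaadeadbd'
  #11 SA[11]=15  'dbd'
  #12 SA[12]=7  'ddaaadeadbd'
  #13 SA[13]=1  'ddacebddaaadeadbd'
  #14 SA[14]=12  'deadbd'
  #15 SA[15]=13  'eadbd'
  #16 SA[16]=5  'ebddaaadeadbd'
  #17 SA[17]=0  'eddacebddaaadeadbd'

SA = [9, 10, 3, 14, 11, 16, 6, 4, 17, 8, 2, 15, 7, 1, 12, 13, 5, 0]
[i] adj suffixes → lcp
  [1] 9/10 → 2 ('aa')
  [2] 10/3 → 1 ('a')
  [3] 3/14 → 1 ('a')
  [4] 14/11 → 2 ('ad')
  [5] 11/16 → 0 ('')
  [6] 16/6 → 2 ('bd')
  [7] 6/4 → 0 ('')
  [8] 4/17 → 0 ('')
  [9] 17/8 → 1 ('d')
  [10] 8/2 → 2 ('da')
  [11] 2/15 → 1 ('d')
  [12] 15/7 → 1 ('d')
  [13] 7/1 → 3 ('dda')
  [14] 1/12 → 1 ('d')
  [15] 12/13 → 0 ('')
  [16] 13/5 → 1 ('e')
  [17] 5/0 → 1 ('e')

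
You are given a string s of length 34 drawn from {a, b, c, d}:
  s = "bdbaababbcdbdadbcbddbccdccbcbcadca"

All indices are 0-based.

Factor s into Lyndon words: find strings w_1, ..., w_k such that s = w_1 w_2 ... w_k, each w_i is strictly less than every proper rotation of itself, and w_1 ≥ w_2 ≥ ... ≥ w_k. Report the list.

emit factor 1: 'bd' (i=0, period=2)
emit factor 2: 'b' (i=2, period=1)
emit factor 3: 'aababbcdbdadbcbddbccdccbcbcadc' (i=3, period=30)
emit factor 4: 'a' (i=33, period=1)

["bd", "b", "aababbcdbdadbcbddbccdccbcbcadc", "a"]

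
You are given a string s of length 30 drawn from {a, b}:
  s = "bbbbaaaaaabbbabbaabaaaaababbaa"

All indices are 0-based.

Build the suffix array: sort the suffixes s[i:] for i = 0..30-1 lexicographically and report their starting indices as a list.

[29, 28, 4, 19, 5, 20, 6, 21, 7, 16, 22, 8, 17, 23, 25, 13, 9, 27, 3, 18, 15, 24, 12, 26, 2, 14, 11, 1, 10, 0]

rank | idx | suffix
   0 |  29 | a
   1 |  28 | aa
   2 |   4 | aaaaaabbbabbaabaaaaababbaa
   3 |  19 | aaaaababbaa
   4 |   5 | aaaaabbbabbaabaaaaababbaa
   5 |  20 | aaaababbaa
   6 |   6 | aaaabbbabbaabaaaaababbaa
   7 |  21 | aaababbaa
   8 |   7 | aaabbbabbaabaaaaababbaa
   9 |  16 | aabaaaaababbaa
  10 |  22 | aababbaa
  11 |   8 | aabbbabbaabaaaaababbaa
  12 |  17 | abaaaaababbaa
  13 |  23 | ababbaa
  14 |  25 | abbaa
  15 |  13 | abbaabaaaaababbaa
  16 |   9 | abbbabbaabaaaaababbaa
  17 |  27 | baa
  18 |   3 | baaaaaabbbabbaabaaaaababbaa
  19 |  18 | baaaaababbaa
  20 |  15 | baabaaaaababbaa
  21 |  24 | babbaa
  22 |  12 | babbaabaaaaababbaa
  23 |  26 | bbaa
  24 |   2 | bbaaaaaabbbabbaabaaaaababbaa
  25 |  14 | bbaabaaaaababbaa
  26 |  11 | bbabbaabaaaaababbaa
  27 |   1 | bbbaaaaaabbbabbaabaaaaababbaa
  28 |  10 | bbbabbaabaaaaababbaa
  29 |   0 | bbbbaaaaaabbbabbaabaaaaababbaa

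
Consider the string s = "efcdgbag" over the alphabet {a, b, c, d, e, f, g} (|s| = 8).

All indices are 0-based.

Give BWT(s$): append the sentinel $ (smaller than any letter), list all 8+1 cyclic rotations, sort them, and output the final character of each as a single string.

rank  rotation   last
    0  $efcdgbag  g
    1  ag$efcdgb  b
    2  bag$efcdg  g
    3  cdgbag$ef  f
    4  dgbag$efc  c
    5  efcdgbag$  $
    6  fcdgbag$e  e
    7  g$efcdgba  a
    8  gbag$efcd  d

gbgfc$ead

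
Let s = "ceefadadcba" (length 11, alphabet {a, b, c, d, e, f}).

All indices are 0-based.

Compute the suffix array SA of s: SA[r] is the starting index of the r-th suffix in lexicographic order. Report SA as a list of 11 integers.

[10, 4, 6, 9, 8, 0, 5, 7, 1, 2, 3]

rank | idx | suffix
   0 |  10 | a
   1 |   4 | adadcba
   2 |   6 | adcba
   3 |   9 | ba
   4 |   8 | cba
   5 |   0 | ceefadadcba
   6 |   5 | dadcba
   7 |   7 | dcba
   8 |   1 | eefadadcba
   9 |   2 | efadadcba
  10 |   3 | fadadcba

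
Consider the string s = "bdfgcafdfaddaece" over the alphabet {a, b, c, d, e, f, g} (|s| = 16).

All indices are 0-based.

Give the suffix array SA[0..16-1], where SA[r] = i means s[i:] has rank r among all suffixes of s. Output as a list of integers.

[9, 12, 5, 0, 4, 14, 11, 10, 7, 1, 15, 13, 8, 6, 2, 3]

sorted suffixes:
  #0 SA[0]=9  'addaece'
  #1 SA[1]=12  'aece'
  #2 SA[2]=5  'afdfaddaece'
  #3 SA[3]=0  'bdfgcafdfaddaece'
  #4 SA[4]=4  'cafdfaddaece'
  #5 SA[5]=14  'ce'
  #6 SA[6]=11  'daece'
  #7 SA[7]=10  'ddaece'
  #8 SA[8]=7  'dfaddaece'
  #9 SA[9]=1  'dfgcafdfaddaece'
  #10 SA[10]=15  'e'
  #11 SA[11]=13  'ece'
  #12 SA[12]=8  'faddaece'
  #13 SA[13]=6  'fdfaddaece'
  #14 SA[14]=2  'fgcafdfaddaece'
  #15 SA[15]=3  'gcafdfaddaece'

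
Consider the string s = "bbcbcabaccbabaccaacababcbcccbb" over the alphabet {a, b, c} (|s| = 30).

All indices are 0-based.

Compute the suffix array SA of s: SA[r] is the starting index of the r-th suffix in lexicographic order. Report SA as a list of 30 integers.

rank→(start, suffix):
  0 → (16, 'aacababcbcccbb')
  1 → (19, 'ababcbcccbb')
  2 → (11, 'abaccaacababcbcccbb')
  3 → (5, 'abaccbabaccaacababcbcccbb')
  4 → (21, 'abcbcccbb')
  5 → (17, 'acababcbcccbb')
  6 → (13, 'accaacababcbcccbb')
  7 → (7, 'accbabaccaacababcbcccbb')
  8 → (29, 'b')
  9 → (10, 'babaccaacababcbcccbb')
  10 → (20, 'babcbcccbb')
  11 → (12, 'baccaacababcbcccbb')
  12 → (6, 'baccbabaccaacababcbcccbb')
  13 → (28, 'bb')
  14 → (0, 'bbcbcabaccbabaccaacababcbcccbb')
  15 → (3, 'bcabaccbabaccaacababcbcccbb')
  16 → (1, 'bcbcabaccbabaccaacababcbcccbb')
  17 → (22, 'bcbcccbb')
  18 → (24, 'bcccbb')
  19 → (15, 'caacababcbcccbb')
  20 → (18, 'cababcbcccbb')
  21 → (4, 'cabaccbabaccaacababcbcccbb')
  22 → (9, 'cbabaccaacababcbcccbb')
  23 → (27, 'cbb')
  24 → (2, 'cbcabaccbabaccaacababcbcccbb')
  25 → (23, 'cbcccbb')
  26 → (14, 'ccaacababcbcccbb')
  27 → (8, 'ccbabaccaacababcbcccbb')
  28 → (26, 'ccbb')
  29 → (25, 'cccbb')

[16, 19, 11, 5, 21, 17, 13, 7, 29, 10, 20, 12, 6, 28, 0, 3, 1, 22, 24, 15, 18, 4, 9, 27, 2, 23, 14, 8, 26, 25]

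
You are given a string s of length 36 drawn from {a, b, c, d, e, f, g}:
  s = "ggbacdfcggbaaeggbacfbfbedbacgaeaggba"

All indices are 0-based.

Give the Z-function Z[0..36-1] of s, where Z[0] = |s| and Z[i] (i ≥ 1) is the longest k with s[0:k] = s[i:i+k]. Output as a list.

[36, 1, 0, 0, 0, 0, 0, 0, 4, 1, 0, 0, 0, 0, 5, 1, 0, 0, 0, 0, 0, 0, 0, 0, 0, 0, 0, 0, 1, 0, 0, 0, 4, 1, 0, 0]

Z[0]=36
i=1: i≥r, start 0; Z[1]=1 extend→box=[1,2)
i=2: i≥r, start 0; Z[2]=0
i=3: i≥r, start 0; Z[3]=0
i=4: i≥r, start 0; Z[4]=0
i=5: i≥r, start 0; Z[5]=0
i=6: i≥r, start 0; Z[6]=0
i=7: i≥r, start 0; Z[7]=0
i=8: i≥r, start 0; Z[8]=4 extend→box=[8,12)
i=9: min(r-i=3, Z[1]=1)=1; Z[9]=1
i=10: min(r-i=2, Z[2]=0)=0; Z[10]=0
i=11: min(r-i=1, Z[3]=0)=0; Z[11]=0
i=12: i≥r, start 0; Z[12]=0
i=13: i≥r, start 0; Z[13]=0
i=14: i≥r, start 0; Z[14]=5 extend→box=[14,19)
i=15: min(r-i=4, Z[1]=1)=1; Z[15]=1
i=16: min(r-i=3, Z[2]=0)=0; Z[16]=0
i=17: min(r-i=2, Z[3]=0)=0; Z[17]=0
i=18: min(r-i=1, Z[4]=0)=0; Z[18]=0
i=19: i≥r, start 0; Z[19]=0
i=20: i≥r, start 0; Z[20]=0
i=21: i≥r, start 0; Z[21]=0
i=22: i≥r, start 0; Z[22]=0
i=23: i≥r, start 0; Z[23]=0
i=24: i≥r, start 0; Z[24]=0
i=25: i≥r, start 0; Z[25]=0
i=26: i≥r, start 0; Z[26]=0
i=27: i≥r, start 0; Z[27]=0
i=28: i≥r, start 0; Z[28]=1 extend→box=[28,29)
i=29: i≥r, start 0; Z[29]=0
i=30: i≥r, start 0; Z[30]=0
i=31: i≥r, start 0; Z[31]=0
i=32: i≥r, start 0; Z[32]=4 extend→box=[32,36)
i=33: min(r-i=3, Z[1]=1)=1; Z[33]=1
i=34: min(r-i=2, Z[2]=0)=0; Z[34]=0
i=35: min(r-i=1, Z[3]=0)=0; Z[35]=0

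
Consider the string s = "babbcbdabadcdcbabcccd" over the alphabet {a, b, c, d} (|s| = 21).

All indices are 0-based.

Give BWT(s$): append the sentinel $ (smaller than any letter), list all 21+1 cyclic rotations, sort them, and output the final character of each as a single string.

rank  rotation                last
    0  $babbcbdabadcdcbabcccd  d
    1  abadcdcbabcccd$babbcbd  d
    2  abbcbdabadcdcbabcccd$b  b
    3  abcccd$babbcbdabadcdcb  b
    4  adcdcbabcccd$babbcbdab  b
    5  babbcbdabadcdcbabcccd$  $
    6  babcccd$babbcbdabadcdc  c
    7  badcdcbabcccd$babbcbda  a
    8  bbcbdabadcdcbabcccd$ba  a
    9  bcbdabadcdcbabcccd$bab  b
   10  bcccd$babbcbdabadcdcba  a
   11  bdabadcdcbabcccd$babbc  c
   12  cbabcccd$babbcbdabadcd  d
   13  cbdabadcdcbabcccd$babb  b
   14  cccd$babbcbdabadcdcbab  b
   15  ccd$babbcbdabadcdcbabc  c
   16  cd$babbcbdabadcdcbabcc  c
   17  cdcbabcccd$babbcbdabad  d
   18  d$babbcbdabadcdcbabccc  c
   19  dabadcdcbabcccd$babbcb  b
   20  dcbabcccd$babbcbdabadc  c
   21  dcdcbabcccd$babbcbdaba  a

ddbbb$caabacdbbccdcbca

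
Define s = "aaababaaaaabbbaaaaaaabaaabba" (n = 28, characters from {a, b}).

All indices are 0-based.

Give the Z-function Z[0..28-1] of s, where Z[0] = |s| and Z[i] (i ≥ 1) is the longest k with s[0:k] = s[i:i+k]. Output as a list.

Z[0]=28
i=1: i≥r, start 0; Z[1]=2 scan→box=[1,3)
i=2: min(r-i=1, Z[1]=2)=1; Z[2]=1
i=3: i≥r, start 0; Z[3]=0
i=4: i≥r, start 0; Z[4]=1 scan→box=[4,5)
i=5: i≥r, start 0; Z[5]=0
i=6: i≥r, start 0; Z[6]=3 scan→box=[6,9)
i=7: min(r-i=2, Z[1]=2)=2; Z[7]=3 scan→box=[7,10)
i=8: min(r-i=2, Z[1]=2)=2; Z[8]=4 scan→box=[8,12)
i=9: min(r-i=3, Z[1]=2)=2; Z[9]=2
i=10: min(r-i=2, Z[2]=1)=1; Z[10]=1
i=11: min(r-i=1, Z[3]=0)=0; Z[11]=0
i=12: i≥r, start 0; Z[12]=0
i=13: i≥r, start 0; Z[13]=0
i=14: i≥r, start 0; Z[14]=3 scan→box=[14,17)
i=15: min(r-i=2, Z[1]=2)=2; Z[15]=3 scan→box=[15,18)
i=16: min(r-i=2, Z[1]=2)=2; Z[16]=3 scan→box=[16,19)
i=17: min(r-i=2, Z[1]=2)=2; Z[17]=3 scan→box=[17,20)
i=18: min(r-i=2, Z[1]=2)=2; Z[18]=5 scan→box=[18,23)
i=19: min(r-i=4, Z[1]=2)=2; Z[19]=2
i=20: min(r-i=3, Z[2]=1)=1; Z[20]=1
i=21: min(r-i=2, Z[3]=0)=0; Z[21]=0
i=22: min(r-i=1, Z[4]=1)=1; Z[22]=4 scan→box=[22,26)
i=23: min(r-i=3, Z[1]=2)=2; Z[23]=2
i=24: min(r-i=2, Z[2]=1)=1; Z[24]=1
i=25: min(r-i=1, Z[3]=0)=0; Z[25]=0
i=26: i≥r, start 0; Z[26]=0
i=27: i≥r, start 0; Z[27]=1 scan→box=[27,28)

[28, 2, 1, 0, 1, 0, 3, 3, 4, 2, 1, 0, 0, 0, 3, 3, 3, 3, 5, 2, 1, 0, 4, 2, 1, 0, 0, 1]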